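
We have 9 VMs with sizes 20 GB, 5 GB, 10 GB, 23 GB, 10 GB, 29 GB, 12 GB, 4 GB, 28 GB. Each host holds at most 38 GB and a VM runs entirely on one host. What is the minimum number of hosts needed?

Total = 29 + 28 + 23 + 20 + 12 + 10 + 10 + 5 + 4 = 141 GB.
Lower bound: ⌈141/38⌉ = 4 hosts.
A packing using 4 hosts:
  host 1: 29 + 5 + 4 = 38
  host 2: 28 + 10 = 38
  host 3: 23 + 12 = 35
  host 4: 20 + 10 = 30
This matches the lower bound, so 4 is optimal.

4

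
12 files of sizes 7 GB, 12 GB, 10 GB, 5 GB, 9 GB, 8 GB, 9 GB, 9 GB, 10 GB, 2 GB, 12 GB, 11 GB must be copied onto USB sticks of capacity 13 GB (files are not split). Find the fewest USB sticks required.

10

Total = 12 + 12 + 11 + 10 + 10 + 9 + 9 + 9 + 8 + 7 + 5 + 2 = 104 GB.
Lower bound: ⌈104/13⌉ = 8 USB sticks.
Also, 10 files each exceed 13/2 GB, and no two of those can share a USB stick, so at least 10 USB sticks are needed.
A packing using 10 USB sticks:
  USB stick 1: 12 = 12
  USB stick 2: 12 = 12
  USB stick 3: 11 + 2 = 13
  USB stick 4: 10 = 10
  USB stick 5: 10 = 10
  USB stick 6: 9 = 9
  USB stick 7: 9 = 9
  USB stick 8: 9 = 9
  USB stick 9: 8 + 5 = 13
  USB stick 10: 7 = 7
This matches the lower bound, so 10 is optimal.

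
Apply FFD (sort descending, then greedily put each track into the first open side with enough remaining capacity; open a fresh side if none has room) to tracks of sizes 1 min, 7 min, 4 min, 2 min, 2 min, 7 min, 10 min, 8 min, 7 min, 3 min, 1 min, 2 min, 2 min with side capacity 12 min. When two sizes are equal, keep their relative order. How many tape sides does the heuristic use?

5

Sorted descending: 10, 8, 7, 7, 7, 4, 3, 2, 2, 2, 2, 1, 1.
  10 → side 1 (new)  [load 10/12]
  8 → side 2 (new)  [load 8/12]
  7 → side 3 (new)  [load 7/12]
  7 → side 4 (new)  [load 7/12]
  7 → side 5 (new)  [load 7/12]
  4 → side 2  [load 12/12]
  3 → side 3  [load 10/12]
  2 → side 1  [load 12/12]
  2 → side 3  [load 12/12]
  2 → side 4  [load 9/12]
  2 → side 4  [load 11/12]
  1 → side 4  [load 12/12]
  1 → side 5  [load 8/12]
5 tape sides opened.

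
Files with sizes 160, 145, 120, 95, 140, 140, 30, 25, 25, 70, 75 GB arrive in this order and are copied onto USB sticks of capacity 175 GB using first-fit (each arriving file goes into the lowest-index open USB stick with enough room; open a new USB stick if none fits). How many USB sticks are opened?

7

  160 → USB stick 1 (new)  [load 160/175]
  145 → USB stick 2 (new)  [load 145/175]
  120 → USB stick 3 (new)  [load 120/175]
  95 → USB stick 4 (new)  [load 95/175]
  140 → USB stick 5 (new)  [load 140/175]
  140 → USB stick 6 (new)  [load 140/175]
  30 → USB stick 2  [load 175/175]
  25 → USB stick 3  [load 145/175]
  25 → USB stick 3  [load 170/175]
  70 → USB stick 4  [load 165/175]
  75 → USB stick 7 (new)  [load 75/175]
7 USB sticks opened.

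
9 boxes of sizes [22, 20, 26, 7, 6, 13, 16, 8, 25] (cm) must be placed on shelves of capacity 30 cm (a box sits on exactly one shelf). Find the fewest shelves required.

6

Total = 26 + 25 + 22 + 20 + 16 + 13 + 8 + 7 + 6 = 143 cm.
Lower bound: ⌈143/30⌉ = 5 shelves.
A packing using 6 shelves:
  shelf 1: 26 = 26
  shelf 2: 25 = 25
  shelf 3: 22 + 8 = 30
  shelf 4: 20 + 7 = 27
  shelf 5: 16 + 13 = 29
  shelf 6: 6 = 6
No arrangement into 5 shelves stays within capacity, so 6 is optimal.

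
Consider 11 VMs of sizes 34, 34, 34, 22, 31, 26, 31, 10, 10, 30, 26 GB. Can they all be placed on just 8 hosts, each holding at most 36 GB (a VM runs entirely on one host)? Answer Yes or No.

No

Total = 288 GB; ⌈288/36⌉ = 8.
9 VMs each exceed half the capacity and cannot share a host, forcing at least 9 hosts.
At least 9 hosts are required, but only 8 are allowed.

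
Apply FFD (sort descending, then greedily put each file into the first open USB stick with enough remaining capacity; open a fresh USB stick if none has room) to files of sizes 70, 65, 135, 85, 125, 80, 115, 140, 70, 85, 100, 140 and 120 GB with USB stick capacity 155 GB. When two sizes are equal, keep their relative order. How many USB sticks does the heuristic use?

Sorted descending: 140, 140, 135, 125, 120, 115, 100, 85, 85, 80, 70, 70, 65.
  140 → USB stick 1 (new)  [load 140/155]
  140 → USB stick 2 (new)  [load 140/155]
  135 → USB stick 3 (new)  [load 135/155]
  125 → USB stick 4 (new)  [load 125/155]
  120 → USB stick 5 (new)  [load 120/155]
  115 → USB stick 6 (new)  [load 115/155]
  100 → USB stick 7 (new)  [load 100/155]
  85 → USB stick 8 (new)  [load 85/155]
  85 → USB stick 9 (new)  [load 85/155]
  80 → USB stick 10 (new)  [load 80/155]
  70 → USB stick 8  [load 155/155]
  70 → USB stick 9  [load 155/155]
  65 → USB stick 10  [load 145/155]
10 USB sticks opened.

10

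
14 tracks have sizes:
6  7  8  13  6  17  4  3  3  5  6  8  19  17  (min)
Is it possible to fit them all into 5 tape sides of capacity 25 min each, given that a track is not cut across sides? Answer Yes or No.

A valid assignment using 5 tape sides:
  side 1: 19 + 6 = 25
  side 2: 17 + 8 = 25
  side 3: 17 + 8 = 25
  side 4: 13 + 7 + 5 = 25
  side 5: 6 + 6 + 4 + 3 + 3 = 22
Every load is within 25 min, so 5 tape sides suffice.

Yes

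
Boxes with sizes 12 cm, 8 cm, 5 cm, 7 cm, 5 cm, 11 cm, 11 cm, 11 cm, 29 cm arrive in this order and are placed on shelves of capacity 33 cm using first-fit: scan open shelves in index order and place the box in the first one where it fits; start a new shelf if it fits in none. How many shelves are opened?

4

  12 → shelf 1 (new)  [load 12/33]
  8 → shelf 1  [load 20/33]
  5 → shelf 1  [load 25/33]
  7 → shelf 1  [load 32/33]
  5 → shelf 2 (new)  [load 5/33]
  11 → shelf 2  [load 16/33]
  11 → shelf 2  [load 27/33]
  11 → shelf 3 (new)  [load 11/33]
  29 → shelf 4 (new)  [load 29/33]
4 shelves opened.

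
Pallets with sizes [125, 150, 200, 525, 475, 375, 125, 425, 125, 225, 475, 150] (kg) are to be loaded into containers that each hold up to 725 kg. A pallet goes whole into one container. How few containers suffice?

5

Total = 525 + 475 + 475 + 425 + 375 + 225 + 200 + 150 + 150 + 125 + 125 + 125 = 3375 kg.
Lower bound: ⌈3375/725⌉ = 5 containers.
A packing using 5 containers:
  container 1: 525 + 200 = 725
  container 2: 475 + 225 = 700
  container 3: 475 + 150 = 625
  container 4: 425 + 150 + 125 = 700
  container 5: 375 + 125 + 125 = 625
This matches the lower bound, so 5 is optimal.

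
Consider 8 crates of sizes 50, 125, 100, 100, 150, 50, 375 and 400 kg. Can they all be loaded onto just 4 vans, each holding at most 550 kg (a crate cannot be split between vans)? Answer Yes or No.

Yes

A valid assignment using 3 vans:
  van 1: 400 + 150 = 550
  van 2: 375 + 125 + 50 = 550
  van 3: 100 + 100 + 50 = 250
That uses only 3 ≤ 4, so 4 vans are enough.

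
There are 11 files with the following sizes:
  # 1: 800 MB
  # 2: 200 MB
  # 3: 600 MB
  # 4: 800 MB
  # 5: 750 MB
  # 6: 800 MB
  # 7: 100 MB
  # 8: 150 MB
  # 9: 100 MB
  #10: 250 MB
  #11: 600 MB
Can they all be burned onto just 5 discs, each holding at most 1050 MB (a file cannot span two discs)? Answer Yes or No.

No

Total = 5150 MB; ⌈5150/1050⌉ = 5.
6 files each exceed half the capacity and cannot share a disc, forcing at least 6 discs.
At least 6 discs are required, but only 5 are allowed.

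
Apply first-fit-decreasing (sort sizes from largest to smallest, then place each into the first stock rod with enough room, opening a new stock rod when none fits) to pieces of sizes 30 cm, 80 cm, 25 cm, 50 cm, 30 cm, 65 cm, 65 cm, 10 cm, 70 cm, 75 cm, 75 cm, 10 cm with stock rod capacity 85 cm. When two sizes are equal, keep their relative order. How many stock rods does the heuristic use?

Sorted descending: 80, 75, 75, 70, 65, 65, 50, 30, 30, 25, 10, 10.
  80 → stock rod 1 (new)  [load 80/85]
  75 → stock rod 2 (new)  [load 75/85]
  75 → stock rod 3 (new)  [load 75/85]
  70 → stock rod 4 (new)  [load 70/85]
  65 → stock rod 5 (new)  [load 65/85]
  65 → stock rod 6 (new)  [load 65/85]
  50 → stock rod 7 (new)  [load 50/85]
  30 → stock rod 7  [load 80/85]
  30 → stock rod 8 (new)  [load 30/85]
  25 → stock rod 8  [load 55/85]
  10 → stock rod 2  [load 85/85]
  10 → stock rod 3  [load 85/85]
8 stock rods opened.

8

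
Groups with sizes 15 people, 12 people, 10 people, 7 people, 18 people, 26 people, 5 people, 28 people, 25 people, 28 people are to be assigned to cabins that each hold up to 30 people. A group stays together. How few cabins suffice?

7

Total = 28 + 28 + 26 + 25 + 18 + 15 + 12 + 10 + 7 + 5 = 174 people.
Lower bound: ⌈174/30⌉ = 6 cabins.
A packing using 7 cabins:
  cabin 1: 28 = 28
  cabin 2: 28 = 28
  cabin 3: 26 = 26
  cabin 4: 25 + 5 = 30
  cabin 5: 18 + 12 = 30
  cabin 6: 15 + 10 = 25
  cabin 7: 7 = 7
No arrangement into 6 cabins stays within capacity, so 7 is optimal.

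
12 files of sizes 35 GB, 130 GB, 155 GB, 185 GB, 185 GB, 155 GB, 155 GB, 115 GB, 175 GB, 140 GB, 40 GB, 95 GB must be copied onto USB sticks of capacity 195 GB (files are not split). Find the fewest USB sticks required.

10

Total = 185 + 185 + 175 + 155 + 155 + 155 + 140 + 130 + 115 + 95 + 40 + 35 = 1565 GB.
Lower bound: ⌈1565/195⌉ = 9 USB sticks.
A packing using 10 USB sticks:
  USB stick 1: 185 = 185
  USB stick 2: 185 = 185
  USB stick 3: 175 = 175
  USB stick 4: 155 + 40 = 195
  USB stick 5: 155 + 35 = 190
  USB stick 6: 155 = 155
  USB stick 7: 140 = 140
  USB stick 8: 130 = 130
  USB stick 9: 115 = 115
  USB stick 10: 95 = 95
No arrangement into 9 USB sticks stays within capacity, so 10 is optimal.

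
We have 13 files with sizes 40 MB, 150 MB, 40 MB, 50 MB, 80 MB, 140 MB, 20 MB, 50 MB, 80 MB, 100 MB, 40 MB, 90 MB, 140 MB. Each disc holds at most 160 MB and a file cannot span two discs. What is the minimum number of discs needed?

Total = 150 + 140 + 140 + 100 + 90 + 80 + 80 + 50 + 50 + 40 + 40 + 40 + 20 = 1020 MB.
Lower bound: ⌈1020/160⌉ = 7 discs.
A packing using 7 discs:
  disc 1: 150 = 150
  disc 2: 140 + 20 = 160
  disc 3: 140 = 140
  disc 4: 100 + 50 = 150
  disc 5: 90 + 50 = 140
  disc 6: 80 + 80 = 160
  disc 7: 40 + 40 + 40 = 120
This matches the lower bound, so 7 is optimal.

7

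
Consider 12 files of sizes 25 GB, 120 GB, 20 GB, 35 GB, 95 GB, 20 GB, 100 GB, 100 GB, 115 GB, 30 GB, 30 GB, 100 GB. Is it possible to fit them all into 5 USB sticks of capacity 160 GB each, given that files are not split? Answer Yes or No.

No

Total = 790 GB; ⌈790/160⌉ = 5.
6 files each exceed half the capacity and cannot share a USB stick, forcing at least 6 USB sticks.
At least 6 USB sticks are required, but only 5 are allowed.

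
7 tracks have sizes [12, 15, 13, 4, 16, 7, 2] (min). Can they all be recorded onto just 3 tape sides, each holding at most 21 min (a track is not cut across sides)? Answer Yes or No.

No

Total = 69 min; ⌈69/21⌉ = 4.
At least 4 tape sides are required, but only 3 are allowed.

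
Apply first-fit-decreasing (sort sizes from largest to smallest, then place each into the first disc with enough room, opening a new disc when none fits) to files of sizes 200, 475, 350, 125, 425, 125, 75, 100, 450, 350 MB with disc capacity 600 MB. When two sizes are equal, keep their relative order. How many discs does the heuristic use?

5

Sorted descending: 475, 450, 425, 350, 350, 200, 125, 125, 100, 75.
  475 → disc 1 (new)  [load 475/600]
  450 → disc 2 (new)  [load 450/600]
  425 → disc 3 (new)  [load 425/600]
  350 → disc 4 (new)  [load 350/600]
  350 → disc 5 (new)  [load 350/600]
  200 → disc 4  [load 550/600]
  125 → disc 1  [load 600/600]
  125 → disc 2  [load 575/600]
  100 → disc 3  [load 525/600]
  75 → disc 3  [load 600/600]
5 discs opened.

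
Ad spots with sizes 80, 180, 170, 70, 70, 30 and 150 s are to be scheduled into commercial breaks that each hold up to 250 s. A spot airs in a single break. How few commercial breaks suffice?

3

Total = 180 + 170 + 150 + 80 + 70 + 70 + 30 = 750 s.
Lower bound: ⌈750/250⌉ = 3 commercial breaks.
A packing using 3 commercial breaks:
  break 1: 180 + 70 = 250
  break 2: 170 + 80 = 250
  break 3: 150 + 70 + 30 = 250
This matches the lower bound, so 3 is optimal.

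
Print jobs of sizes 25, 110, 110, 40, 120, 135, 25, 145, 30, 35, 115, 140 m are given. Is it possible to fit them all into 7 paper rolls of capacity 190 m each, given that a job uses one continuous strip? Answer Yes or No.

Yes

A valid assignment using 7 paper rolls:
  roll 1: 145 + 40 = 185
  roll 2: 140 + 35 = 175
  roll 3: 135 + 30 + 25 = 190
  roll 4: 120 + 25 = 145
  roll 5: 115 = 115
  roll 6: 110 = 110
  roll 7: 110 = 110
Every load is within 190 m, so 7 paper rolls suffice.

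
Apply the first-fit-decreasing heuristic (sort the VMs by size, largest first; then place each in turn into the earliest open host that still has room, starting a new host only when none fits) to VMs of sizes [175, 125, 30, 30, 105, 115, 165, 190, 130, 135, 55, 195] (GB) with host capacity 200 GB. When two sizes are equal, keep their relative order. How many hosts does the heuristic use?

Sorted descending: 195, 190, 175, 165, 135, 130, 125, 115, 105, 55, 30, 30.
  195 → host 1 (new)  [load 195/200]
  190 → host 2 (new)  [load 190/200]
  175 → host 3 (new)  [load 175/200]
  165 → host 4 (new)  [load 165/200]
  135 → host 5 (new)  [load 135/200]
  130 → host 6 (new)  [load 130/200]
  125 → host 7 (new)  [load 125/200]
  115 → host 8 (new)  [load 115/200]
  105 → host 9 (new)  [load 105/200]
  55 → host 5  [load 190/200]
  30 → host 4  [load 195/200]
  30 → host 6  [load 160/200]
9 hosts opened.

9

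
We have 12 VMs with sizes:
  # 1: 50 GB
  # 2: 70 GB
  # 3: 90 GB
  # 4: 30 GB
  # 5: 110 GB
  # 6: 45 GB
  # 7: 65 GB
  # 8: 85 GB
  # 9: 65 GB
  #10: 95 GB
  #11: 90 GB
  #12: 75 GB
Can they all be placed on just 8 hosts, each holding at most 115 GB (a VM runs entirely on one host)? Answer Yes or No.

No

Total = 870 GB; ⌈870/115⌉ = 8.
9 VMs each exceed half the capacity and cannot share a host, forcing at least 9 hosts.
At least 9 hosts are required, but only 8 are allowed.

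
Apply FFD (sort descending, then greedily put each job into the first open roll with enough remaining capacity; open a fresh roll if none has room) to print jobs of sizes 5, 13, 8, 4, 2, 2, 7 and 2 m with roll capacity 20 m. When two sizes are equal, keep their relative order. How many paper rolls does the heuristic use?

Sorted descending: 13, 8, 7, 5, 4, 2, 2, 2.
  13 → roll 1 (new)  [load 13/20]
  8 → roll 2 (new)  [load 8/20]
  7 → roll 1  [load 20/20]
  5 → roll 2  [load 13/20]
  4 → roll 2  [load 17/20]
  2 → roll 2  [load 19/20]
  2 → roll 3 (new)  [load 2/20]
  2 → roll 3  [load 4/20]
3 paper rolls opened.

3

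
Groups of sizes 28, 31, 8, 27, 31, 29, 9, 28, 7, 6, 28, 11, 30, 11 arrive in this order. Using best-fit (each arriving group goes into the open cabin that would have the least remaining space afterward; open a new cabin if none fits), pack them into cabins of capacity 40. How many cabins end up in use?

  28 → cabin 1 (new)  [load 28/40]
  31 → cabin 2 (new)  [load 31/40]
  8 → cabin 2  [load 39/40]
  27 → cabin 3 (new)  [load 27/40]
  31 → cabin 4 (new)  [load 31/40]
  29 → cabin 5 (new)  [load 29/40]
  9 → cabin 4  [load 40/40]
  28 → cabin 6 (new)  [load 28/40]
  7 → cabin 5  [load 36/40]
  6 → cabin 1  [load 34/40]
  28 → cabin 7 (new)  [load 28/40]
  11 → cabin 6  [load 39/40]
  30 → cabin 8 (new)  [load 30/40]
  11 → cabin 7  [load 39/40]
8 cabins opened.

8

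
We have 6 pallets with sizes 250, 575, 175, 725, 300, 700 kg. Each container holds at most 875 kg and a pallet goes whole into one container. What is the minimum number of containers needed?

4

Total = 725 + 700 + 575 + 300 + 250 + 175 = 2725 kg.
Lower bound: ⌈2725/875⌉ = 4 containers.
A packing using 4 containers:
  container 1: 725 = 725
  container 2: 700 + 175 = 875
  container 3: 575 + 300 = 875
  container 4: 250 = 250
This matches the lower bound, so 4 is optimal.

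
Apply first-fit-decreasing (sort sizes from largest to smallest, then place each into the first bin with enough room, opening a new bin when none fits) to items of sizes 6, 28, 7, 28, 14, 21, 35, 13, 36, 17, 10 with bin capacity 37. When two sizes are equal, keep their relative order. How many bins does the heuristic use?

Sorted descending: 36, 35, 28, 28, 21, 17, 14, 13, 10, 7, 6.
  36 → bin 1 (new)  [load 36/37]
  35 → bin 2 (new)  [load 35/37]
  28 → bin 3 (new)  [load 28/37]
  28 → bin 4 (new)  [load 28/37]
  21 → bin 5 (new)  [load 21/37]
  17 → bin 6 (new)  [load 17/37]
  14 → bin 5  [load 35/37]
  13 → bin 6  [load 30/37]
  10 → bin 7 (new)  [load 10/37]
  7 → bin 3  [load 35/37]
  6 → bin 4  [load 34/37]
7 bins opened.

7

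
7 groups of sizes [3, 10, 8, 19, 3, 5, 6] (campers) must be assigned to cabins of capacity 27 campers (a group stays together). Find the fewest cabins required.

2

Total = 19 + 10 + 8 + 6 + 5 + 3 + 3 = 54 campers.
Lower bound: ⌈54/27⌉ = 2 cabins.
A packing using 2 cabins:
  cabin 1: 19 + 8 = 27
  cabin 2: 10 + 6 + 5 + 3 + 3 = 27
This matches the lower bound, so 2 is optimal.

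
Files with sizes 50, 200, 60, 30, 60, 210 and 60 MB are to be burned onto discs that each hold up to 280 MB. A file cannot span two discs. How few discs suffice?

Total = 210 + 200 + 60 + 60 + 60 + 50 + 30 = 670 MB.
Lower bound: ⌈670/280⌉ = 3 discs.
A packing using 3 discs:
  disc 1: 210 + 60 = 270
  disc 2: 200 + 60 = 260
  disc 3: 60 + 50 + 30 = 140
This matches the lower bound, so 3 is optimal.

3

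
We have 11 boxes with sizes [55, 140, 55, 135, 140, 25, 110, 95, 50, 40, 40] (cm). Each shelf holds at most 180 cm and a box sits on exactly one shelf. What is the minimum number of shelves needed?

Total = 140 + 140 + 135 + 110 + 95 + 55 + 55 + 50 + 40 + 40 + 25 = 885 cm.
Lower bound: ⌈885/180⌉ = 5 shelves.
A packing using 6 shelves:
  shelf 1: 140 + 40 = 180
  shelf 2: 140 + 40 = 180
  shelf 3: 135 + 25 = 160
  shelf 4: 110 + 55 = 165
  shelf 5: 95 + 55 = 150
  shelf 6: 50 = 50
No arrangement into 5 shelves stays within capacity, so 6 is optimal.

6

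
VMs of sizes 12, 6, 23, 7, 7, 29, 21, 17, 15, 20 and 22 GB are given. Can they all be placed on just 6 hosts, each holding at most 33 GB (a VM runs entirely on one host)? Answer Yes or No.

A valid assignment using 6 hosts:
  host 1: 29 = 29
  host 2: 23 + 7 = 30
  host 3: 22 + 7 = 29
  host 4: 21 + 12 = 33
  host 5: 20 + 6 = 26
  host 6: 17 + 15 = 32
Every load is within 33 GB, so 6 hosts suffice.

Yes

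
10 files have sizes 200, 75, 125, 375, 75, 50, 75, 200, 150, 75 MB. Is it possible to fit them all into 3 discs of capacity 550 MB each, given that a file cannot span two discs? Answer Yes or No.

A valid assignment using 3 discs:
  disc 1: 375 + 150 = 525
  disc 2: 200 + 200 + 125 = 525
  disc 3: 75 + 75 + 75 + 75 + 50 = 350
Every load is within 550 MB, so 3 discs suffice.

Yes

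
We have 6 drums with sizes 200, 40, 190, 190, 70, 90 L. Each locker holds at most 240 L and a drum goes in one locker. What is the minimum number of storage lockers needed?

4

Total = 200 + 190 + 190 + 90 + 70 + 40 = 780 L.
Lower bound: ⌈780/240⌉ = 4 storage lockers.
A packing using 4 storage lockers:
  locker 1: 200 + 40 = 240
  locker 2: 190 = 190
  locker 3: 190 = 190
  locker 4: 90 + 70 = 160
This matches the lower bound, so 4 is optimal.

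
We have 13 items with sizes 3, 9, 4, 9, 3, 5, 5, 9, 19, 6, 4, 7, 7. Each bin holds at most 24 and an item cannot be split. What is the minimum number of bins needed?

4

Total = 19 + 9 + 9 + 9 + 7 + 7 + 6 + 5 + 5 + 4 + 4 + 3 + 3 = 90.
Lower bound: ⌈90/24⌉ = 4 bins.
A packing using 4 bins:
  bin 1: 19 + 5 = 24
  bin 2: 9 + 9 + 6 = 24
  bin 3: 9 + 7 + 7 = 23
  bin 4: 5 + 4 + 4 + 3 + 3 = 19
This matches the lower bound, so 4 is optimal.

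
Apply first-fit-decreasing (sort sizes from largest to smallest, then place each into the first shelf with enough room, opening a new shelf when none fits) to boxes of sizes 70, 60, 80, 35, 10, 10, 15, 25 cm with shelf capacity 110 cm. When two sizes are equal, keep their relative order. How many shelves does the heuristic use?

3

Sorted descending: 80, 70, 60, 35, 25, 15, 10, 10.
  80 → shelf 1 (new)  [load 80/110]
  70 → shelf 2 (new)  [load 70/110]
  60 → shelf 3 (new)  [load 60/110]
  35 → shelf 2  [load 105/110]
  25 → shelf 1  [load 105/110]
  15 → shelf 3  [load 75/110]
  10 → shelf 3  [load 85/110]
  10 → shelf 3  [load 95/110]
3 shelves opened.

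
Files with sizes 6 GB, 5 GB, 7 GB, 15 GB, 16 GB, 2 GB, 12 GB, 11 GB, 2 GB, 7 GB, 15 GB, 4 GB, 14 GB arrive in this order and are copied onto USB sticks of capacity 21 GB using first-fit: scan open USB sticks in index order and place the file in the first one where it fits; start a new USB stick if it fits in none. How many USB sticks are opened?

  6 → USB stick 1 (new)  [load 6/21]
  5 → USB stick 1  [load 11/21]
  7 → USB stick 1  [load 18/21]
  15 → USB stick 2 (new)  [load 15/21]
  16 → USB stick 3 (new)  [load 16/21]
  2 → USB stick 1  [load 20/21]
  12 → USB stick 4 (new)  [load 12/21]
  11 → USB stick 5 (new)  [load 11/21]
  2 → USB stick 2  [load 17/21]
  7 → USB stick 4  [load 19/21]
  15 → USB stick 6 (new)  [load 15/21]
  4 → USB stick 2  [load 21/21]
  14 → USB stick 7 (new)  [load 14/21]
7 USB sticks opened.

7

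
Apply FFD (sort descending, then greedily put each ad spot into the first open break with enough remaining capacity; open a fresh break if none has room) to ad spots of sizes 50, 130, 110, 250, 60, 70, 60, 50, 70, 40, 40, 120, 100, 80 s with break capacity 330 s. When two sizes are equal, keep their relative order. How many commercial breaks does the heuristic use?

4

Sorted descending: 250, 130, 120, 110, 100, 80, 70, 70, 60, 60, 50, 50, 40, 40.
  250 → break 1 (new)  [load 250/330]
  130 → break 2 (new)  [load 130/330]
  120 → break 2  [load 250/330]
  110 → break 3 (new)  [load 110/330]
  100 → break 3  [load 210/330]
  80 → break 1  [load 330/330]
  70 → break 2  [load 320/330]
  70 → break 3  [load 280/330]
  60 → break 4 (new)  [load 60/330]
  60 → break 4  [load 120/330]
  50 → break 3  [load 330/330]
  50 → break 4  [load 170/330]
  40 → break 4  [load 210/330]
  40 → break 4  [load 250/330]
4 commercial breaks opened.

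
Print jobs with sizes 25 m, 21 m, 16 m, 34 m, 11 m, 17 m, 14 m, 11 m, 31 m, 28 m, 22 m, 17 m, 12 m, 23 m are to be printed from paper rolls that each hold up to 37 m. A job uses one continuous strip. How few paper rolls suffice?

9

Total = 34 + 31 + 28 + 25 + 23 + 22 + 21 + 17 + 17 + 16 + 14 + 12 + 11 + 11 = 282 m.
Lower bound: ⌈282/37⌉ = 8 paper rolls.
A packing using 9 paper rolls:
  roll 1: 34 = 34
  roll 2: 31 = 31
  roll 3: 28 = 28
  roll 4: 25 + 12 = 37
  roll 5: 23 + 14 = 37
  roll 6: 22 + 11 = 33
  roll 7: 21 + 16 = 37
  roll 8: 17 + 17 = 34
  roll 9: 11 = 11
No arrangement into 8 paper rolls stays within capacity, so 9 is optimal.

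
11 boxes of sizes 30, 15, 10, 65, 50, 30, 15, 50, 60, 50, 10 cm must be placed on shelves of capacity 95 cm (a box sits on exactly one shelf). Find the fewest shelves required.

5

Total = 65 + 60 + 50 + 50 + 50 + 30 + 30 + 15 + 15 + 10 + 10 = 385 cm.
Lower bound: ⌈385/95⌉ = 5 shelves.
A packing using 5 shelves:
  shelf 1: 65 + 30 = 95
  shelf 2: 60 + 30 = 90
  shelf 3: 50 + 15 + 15 + 10 = 90
  shelf 4: 50 + 10 = 60
  shelf 5: 50 = 50
This matches the lower bound, so 5 is optimal.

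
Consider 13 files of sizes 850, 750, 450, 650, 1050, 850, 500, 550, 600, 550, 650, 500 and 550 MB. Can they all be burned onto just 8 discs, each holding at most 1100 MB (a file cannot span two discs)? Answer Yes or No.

Total = 8500 MB; ⌈8500/1100⌉ = 8.
The bound of 8 does not rule out 8, but exhaustive search shows no assignment into 8 discs of capacity 1100 MB exists — the minimum is 9.

No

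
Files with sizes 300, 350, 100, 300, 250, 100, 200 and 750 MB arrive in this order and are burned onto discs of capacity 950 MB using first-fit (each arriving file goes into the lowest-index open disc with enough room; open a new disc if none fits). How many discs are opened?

3

  300 → disc 1 (new)  [load 300/950]
  350 → disc 1  [load 650/950]
  100 → disc 1  [load 750/950]
  300 → disc 2 (new)  [load 300/950]
  250 → disc 2  [load 550/950]
  100 → disc 1  [load 850/950]
  200 → disc 2  [load 750/950]
  750 → disc 3 (new)  [load 750/950]
3 discs opened.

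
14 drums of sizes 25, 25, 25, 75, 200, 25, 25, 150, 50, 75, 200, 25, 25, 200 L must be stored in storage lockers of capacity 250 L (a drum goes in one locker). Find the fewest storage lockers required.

5

Total = 200 + 200 + 200 + 150 + 75 + 75 + 50 + 25 + 25 + 25 + 25 + 25 + 25 + 25 = 1125 L.
Lower bound: ⌈1125/250⌉ = 5 storage lockers.
A packing using 5 storage lockers:
  locker 1: 200 + 50 = 250
  locker 2: 200 + 25 + 25 = 250
  locker 3: 200 + 25 + 25 = 250
  locker 4: 150 + 75 + 25 = 250
  locker 5: 75 + 25 + 25 = 125
This matches the lower bound, so 5 is optimal.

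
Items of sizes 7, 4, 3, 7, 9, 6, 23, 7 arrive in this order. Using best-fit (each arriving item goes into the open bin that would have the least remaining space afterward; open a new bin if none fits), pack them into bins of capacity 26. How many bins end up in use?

  7 → bin 1 (new)  [load 7/26]
  4 → bin 1  [load 11/26]
  3 → bin 1  [load 14/26]
  7 → bin 1  [load 21/26]
  9 → bin 2 (new)  [load 9/26]
  6 → bin 2  [load 15/26]
  23 → bin 3 (new)  [load 23/26]
  7 → bin 2  [load 22/26]
3 bins opened.

3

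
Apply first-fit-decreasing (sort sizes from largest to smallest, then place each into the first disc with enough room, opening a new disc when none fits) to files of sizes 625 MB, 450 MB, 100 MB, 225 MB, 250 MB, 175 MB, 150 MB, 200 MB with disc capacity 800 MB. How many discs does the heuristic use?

Sorted descending: 625, 450, 250, 225, 200, 175, 150, 100.
  625 → disc 1 (new)  [load 625/800]
  450 → disc 2 (new)  [load 450/800]
  250 → disc 2  [load 700/800]
  225 → disc 3 (new)  [load 225/800]
  200 → disc 3  [load 425/800]
  175 → disc 1  [load 800/800]
  150 → disc 3  [load 575/800]
  100 → disc 2  [load 800/800]
3 discs opened.

3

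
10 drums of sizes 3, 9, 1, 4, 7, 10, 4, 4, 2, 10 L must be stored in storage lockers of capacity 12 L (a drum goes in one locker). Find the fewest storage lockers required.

5

Total = 10 + 10 + 9 + 7 + 4 + 4 + 4 + 3 + 2 + 1 = 54 L.
Lower bound: ⌈54/12⌉ = 5 storage lockers.
A packing using 5 storage lockers:
  locker 1: 10 + 2 = 12
  locker 2: 10 + 1 = 11
  locker 3: 9 + 3 = 12
  locker 4: 7 + 4 = 11
  locker 5: 4 + 4 = 8
This matches the lower bound, so 5 is optimal.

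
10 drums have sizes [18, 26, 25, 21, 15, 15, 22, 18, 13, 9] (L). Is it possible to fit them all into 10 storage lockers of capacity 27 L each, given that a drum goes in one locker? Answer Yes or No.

Yes

A valid assignment using 9 storage lockers:
  locker 1: 26 = 26
  locker 2: 25 = 25
  locker 3: 22 = 22
  locker 4: 21 = 21
  locker 5: 18 + 9 = 27
  locker 6: 18 = 18
  locker 7: 15 = 15
  locker 8: 15 = 15
  locker 9: 13 = 13
That uses only 9 ≤ 10, so 10 storage lockers are enough.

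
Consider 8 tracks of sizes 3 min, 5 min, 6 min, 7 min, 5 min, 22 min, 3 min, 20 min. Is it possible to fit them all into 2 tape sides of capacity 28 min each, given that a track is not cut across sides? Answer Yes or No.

No

Total = 71 min; ⌈71/28⌉ = 3.
At least 3 tape sides are required, but only 2 are allowed.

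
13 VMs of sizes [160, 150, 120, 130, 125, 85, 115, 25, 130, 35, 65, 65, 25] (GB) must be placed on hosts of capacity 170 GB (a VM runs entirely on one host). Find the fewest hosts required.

9

Total = 160 + 150 + 130 + 130 + 125 + 120 + 115 + 85 + 65 + 65 + 35 + 25 + 25 = 1230 GB.
Lower bound: ⌈1230/170⌉ = 8 hosts.
A packing using 9 hosts:
  host 1: 160 = 160
  host 2: 150 = 150
  host 3: 130 + 35 = 165
  host 4: 130 + 25 = 155
  host 5: 125 + 25 = 150
  host 6: 120 = 120
  host 7: 115 = 115
  host 8: 85 + 65 = 150
  host 9: 65 = 65
No arrangement into 8 hosts stays within capacity, so 9 is optimal.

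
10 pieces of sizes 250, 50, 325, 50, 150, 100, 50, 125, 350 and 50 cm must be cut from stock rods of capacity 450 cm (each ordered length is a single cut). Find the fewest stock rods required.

4

Total = 350 + 325 + 250 + 150 + 125 + 100 + 50 + 50 + 50 + 50 = 1500 cm.
Lower bound: ⌈1500/450⌉ = 4 stock rods.
A packing using 4 stock rods:
  stock rod 1: 350 + 100 = 450
  stock rod 2: 325 + 125 = 450
  stock rod 3: 250 + 150 + 50 = 450
  stock rod 4: 50 + 50 + 50 = 150
This matches the lower bound, so 4 is optimal.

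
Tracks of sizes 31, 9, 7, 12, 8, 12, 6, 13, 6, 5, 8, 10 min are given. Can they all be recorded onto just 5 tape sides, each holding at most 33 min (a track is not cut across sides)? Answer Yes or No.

Yes

A valid assignment using 4 tape sides:
  side 1: 31 = 31
  side 2: 13 + 12 + 8 = 33
  side 3: 12 + 10 + 9 = 31
  side 4: 8 + 7 + 6 + 6 + 5 = 32
That uses only 4 ≤ 5, so 5 tape sides are enough.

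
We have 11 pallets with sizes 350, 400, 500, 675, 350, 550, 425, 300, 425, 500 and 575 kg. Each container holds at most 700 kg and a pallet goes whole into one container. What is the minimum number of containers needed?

Total = 675 + 575 + 550 + 500 + 500 + 425 + 425 + 400 + 350 + 350 + 300 = 5050 kg.
Lower bound: ⌈5050/700⌉ = 8 containers.
A packing using 9 containers:
  container 1: 675 = 675
  container 2: 575 = 575
  container 3: 550 = 550
  container 4: 500 = 500
  container 5: 500 = 500
  container 6: 425 = 425
  container 7: 425 = 425
  container 8: 400 + 300 = 700
  container 9: 350 + 350 = 700
No arrangement into 8 containers stays within capacity, so 9 is optimal.

9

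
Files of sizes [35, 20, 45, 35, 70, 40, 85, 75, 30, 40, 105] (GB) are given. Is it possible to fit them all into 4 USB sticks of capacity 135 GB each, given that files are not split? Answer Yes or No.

Total = 580 GB; ⌈580/135⌉ = 5.
At least 5 USB sticks are required, but only 4 are allowed.

No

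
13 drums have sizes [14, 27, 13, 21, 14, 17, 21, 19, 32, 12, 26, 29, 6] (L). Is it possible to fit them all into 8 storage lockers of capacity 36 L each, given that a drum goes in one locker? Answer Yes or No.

Yes

A valid assignment using 8 storage lockers:
  locker 1: 32 = 32
  locker 2: 29 + 6 = 35
  locker 3: 27 = 27
  locker 4: 26 = 26
  locker 5: 21 + 14 = 35
  locker 6: 21 + 14 = 35
  locker 7: 19 + 17 = 36
  locker 8: 13 + 12 = 25
Every load is within 36 L, so 8 storage lockers suffice.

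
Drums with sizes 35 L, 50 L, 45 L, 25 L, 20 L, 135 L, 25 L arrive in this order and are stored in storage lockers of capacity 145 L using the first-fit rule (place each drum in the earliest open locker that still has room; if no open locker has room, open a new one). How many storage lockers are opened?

  35 → locker 1 (new)  [load 35/145]
  50 → locker 1  [load 85/145]
  45 → locker 1  [load 130/145]
  25 → locker 2 (new)  [load 25/145]
  20 → locker 2  [load 45/145]
  135 → locker 3 (new)  [load 135/145]
  25 → locker 2  [load 70/145]
3 storage lockers opened.

3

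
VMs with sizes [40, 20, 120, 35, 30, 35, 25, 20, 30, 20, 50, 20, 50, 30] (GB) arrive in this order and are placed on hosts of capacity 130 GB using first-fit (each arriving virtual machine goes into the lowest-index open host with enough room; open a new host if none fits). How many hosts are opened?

5

  40 → host 1 (new)  [load 40/130]
  20 → host 1  [load 60/130]
  120 → host 2 (new)  [load 120/130]
  35 → host 1  [load 95/130]
  30 → host 1  [load 125/130]
  35 → host 3 (new)  [load 35/130]
  25 → host 3  [load 60/130]
  20 → host 3  [load 80/130]
  30 → host 3  [load 110/130]
  20 → host 3  [load 130/130]
  50 → host 4 (new)  [load 50/130]
  20 → host 4  [load 70/130]
  50 → host 4  [load 120/130]
  30 → host 5 (new)  [load 30/130]
5 hosts opened.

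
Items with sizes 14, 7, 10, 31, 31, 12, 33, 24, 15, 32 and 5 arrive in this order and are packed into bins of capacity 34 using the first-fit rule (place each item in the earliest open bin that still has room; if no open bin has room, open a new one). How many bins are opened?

  14 → bin 1 (new)  [load 14/34]
  7 → bin 1  [load 21/34]
  10 → bin 1  [load 31/34]
  31 → bin 2 (new)  [load 31/34]
  31 → bin 3 (new)  [load 31/34]
  12 → bin 4 (new)  [load 12/34]
  33 → bin 5 (new)  [load 33/34]
  24 → bin 6 (new)  [load 24/34]
  15 → bin 4  [load 27/34]
  32 → bin 7 (new)  [load 32/34]
  5 → bin 4  [load 32/34]
7 bins opened.

7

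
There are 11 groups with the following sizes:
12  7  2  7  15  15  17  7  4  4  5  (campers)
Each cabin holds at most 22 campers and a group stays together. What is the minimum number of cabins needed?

Total = 17 + 15 + 15 + 12 + 7 + 7 + 7 + 5 + 4 + 4 + 2 = 95 campers.
Lower bound: ⌈95/22⌉ = 5 cabins.
A packing using 5 cabins:
  cabin 1: 17 + 5 = 22
  cabin 2: 15 + 7 = 22
  cabin 3: 15 + 7 = 22
  cabin 4: 12 + 7 + 2 = 21
  cabin 5: 4 + 4 = 8
This matches the lower bound, so 5 is optimal.

5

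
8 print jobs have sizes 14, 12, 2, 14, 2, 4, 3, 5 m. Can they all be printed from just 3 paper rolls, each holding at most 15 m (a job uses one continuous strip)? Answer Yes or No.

No

Total = 56 m; ⌈56/15⌉ = 4.
At least 4 paper rolls are required, but only 3 are allowed.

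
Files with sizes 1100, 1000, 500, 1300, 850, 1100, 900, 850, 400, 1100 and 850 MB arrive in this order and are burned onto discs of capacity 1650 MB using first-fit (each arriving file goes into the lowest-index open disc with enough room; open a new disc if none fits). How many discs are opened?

9

  1100 → disc 1 (new)  [load 1100/1650]
  1000 → disc 2 (new)  [load 1000/1650]
  500 → disc 1  [load 1600/1650]
  1300 → disc 3 (new)  [load 1300/1650]
  850 → disc 4 (new)  [load 850/1650]
  1100 → disc 5 (new)  [load 1100/1650]
  900 → disc 6 (new)  [load 900/1650]
  850 → disc 7 (new)  [load 850/1650]
  400 → disc 2  [load 1400/1650]
  1100 → disc 8 (new)  [load 1100/1650]
  850 → disc 9 (new)  [load 850/1650]
9 discs opened.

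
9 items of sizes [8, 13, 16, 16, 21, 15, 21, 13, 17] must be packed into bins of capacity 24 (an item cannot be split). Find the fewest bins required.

Total = 21 + 21 + 17 + 16 + 16 + 15 + 13 + 13 + 8 = 140.
Lower bound: ⌈140/24⌉ = 6 bins.
Also, 8 items each exceed 12, and no two of those can share a bin, so at least 8 bins are needed.
A packing using 8 bins:
  bin 1: 21 = 21
  bin 2: 21 = 21
  bin 3: 17 = 17
  bin 4: 16 + 8 = 24
  bin 5: 16 = 16
  bin 6: 15 = 15
  bin 7: 13 = 13
  bin 8: 13 = 13
This matches the lower bound, so 8 is optimal.

8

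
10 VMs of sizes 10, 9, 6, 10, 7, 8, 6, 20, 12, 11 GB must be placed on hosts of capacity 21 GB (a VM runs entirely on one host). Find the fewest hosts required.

5

Total = 20 + 12 + 11 + 10 + 10 + 9 + 8 + 7 + 6 + 6 = 99 GB.
Lower bound: ⌈99/21⌉ = 5 hosts.
A packing using 5 hosts:
  host 1: 20 = 20
  host 2: 12 + 9 = 21
  host 3: 11 + 10 = 21
  host 4: 10 + 8 = 18
  host 5: 7 + 6 + 6 = 19
This matches the lower bound, so 5 is optimal.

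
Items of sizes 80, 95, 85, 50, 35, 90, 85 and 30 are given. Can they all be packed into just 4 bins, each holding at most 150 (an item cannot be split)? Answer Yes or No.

No

Total = 550; ⌈550/150⌉ = 4.
5 items each exceed half the capacity and cannot share a bin, forcing at least 5 bins.
At least 5 bins are required, but only 4 are allowed.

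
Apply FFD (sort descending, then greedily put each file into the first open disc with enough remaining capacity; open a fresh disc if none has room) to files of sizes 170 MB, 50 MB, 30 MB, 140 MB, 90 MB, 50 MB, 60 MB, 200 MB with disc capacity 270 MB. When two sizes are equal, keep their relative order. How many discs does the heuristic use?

3

Sorted descending: 200, 170, 140, 90, 60, 50, 50, 30.
  200 → disc 1 (new)  [load 200/270]
  170 → disc 2 (new)  [load 170/270]
  140 → disc 3 (new)  [load 140/270]
  90 → disc 2  [load 260/270]
  60 → disc 1  [load 260/270]
  50 → disc 3  [load 190/270]
  50 → disc 3  [load 240/270]
  30 → disc 3  [load 270/270]
3 discs opened.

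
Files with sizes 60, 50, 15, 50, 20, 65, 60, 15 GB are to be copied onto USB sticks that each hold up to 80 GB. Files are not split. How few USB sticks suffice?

Total = 65 + 60 + 60 + 50 + 50 + 20 + 15 + 15 = 335 GB.
Lower bound: ⌈335/80⌉ = 5 USB sticks.
A packing using 5 USB sticks:
  USB stick 1: 65 + 15 = 80
  USB stick 2: 60 + 20 = 80
  USB stick 3: 60 + 15 = 75
  USB stick 4: 50 = 50
  USB stick 5: 50 = 50
This matches the lower bound, so 5 is optimal.

5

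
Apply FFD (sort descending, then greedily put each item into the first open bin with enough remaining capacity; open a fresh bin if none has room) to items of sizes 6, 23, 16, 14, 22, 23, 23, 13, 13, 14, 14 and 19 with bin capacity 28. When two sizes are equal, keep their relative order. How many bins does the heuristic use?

Sorted descending: 23, 23, 23, 22, 19, 16, 14, 14, 14, 13, 13, 6.
  23 → bin 1 (new)  [load 23/28]
  23 → bin 2 (new)  [load 23/28]
  23 → bin 3 (new)  [load 23/28]
  22 → bin 4 (new)  [load 22/28]
  19 → bin 5 (new)  [load 19/28]
  16 → bin 6 (new)  [load 16/28]
  14 → bin 7 (new)  [load 14/28]
  14 → bin 7  [load 28/28]
  14 → bin 8 (new)  [load 14/28]
  13 → bin 8  [load 27/28]
  13 → bin 9 (new)  [load 13/28]
  6 → bin 4  [load 28/28]
9 bins opened.

9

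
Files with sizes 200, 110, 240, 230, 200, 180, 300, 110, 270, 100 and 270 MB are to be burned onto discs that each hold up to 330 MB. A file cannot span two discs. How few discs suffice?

Total = 300 + 270 + 270 + 240 + 230 + 200 + 200 + 180 + 110 + 110 + 100 = 2210 MB.
Lower bound: ⌈2210/330⌉ = 7 discs.
Also, 8 files each exceed 165 MB, and no two of those can share a disc, so at least 8 discs are needed.
A packing using 8 discs:
  disc 1: 300 = 300
  disc 2: 270 = 270
  disc 3: 270 = 270
  disc 4: 240 = 240
  disc 5: 230 + 100 = 330
  disc 6: 200 + 110 = 310
  disc 7: 200 + 110 = 310
  disc 8: 180 = 180
This matches the lower bound, so 8 is optimal.

8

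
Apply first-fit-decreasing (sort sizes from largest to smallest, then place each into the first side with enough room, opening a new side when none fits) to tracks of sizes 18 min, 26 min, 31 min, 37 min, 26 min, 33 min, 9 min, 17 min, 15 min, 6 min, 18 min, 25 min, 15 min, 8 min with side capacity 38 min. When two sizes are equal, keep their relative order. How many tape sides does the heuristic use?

Sorted descending: 37, 33, 31, 26, 26, 25, 18, 18, 17, 15, 15, 9, 8, 6.
  37 → side 1 (new)  [load 37/38]
  33 → side 2 (new)  [load 33/38]
  31 → side 3 (new)  [load 31/38]
  26 → side 4 (new)  [load 26/38]
  26 → side 5 (new)  [load 26/38]
  25 → side 6 (new)  [load 25/38]
  18 → side 7 (new)  [load 18/38]
  18 → side 7  [load 36/38]
  17 → side 8 (new)  [load 17/38]
  15 → side 8  [load 32/38]
  15 → side 9 (new)  [load 15/38]
  9 → side 4  [load 35/38]
  8 → side 5  [load 34/38]
  6 → side 3  [load 37/38]
9 tape sides opened.

9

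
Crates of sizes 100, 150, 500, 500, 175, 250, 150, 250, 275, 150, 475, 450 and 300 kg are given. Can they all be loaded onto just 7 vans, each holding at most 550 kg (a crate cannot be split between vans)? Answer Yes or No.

No

Total = 3725 kg; ⌈3725/550⌉ = 7.
The bound of 7 does not rule out 7, but exhaustive search shows no assignment into 7 vans of capacity 550 kg exists — the minimum is 8.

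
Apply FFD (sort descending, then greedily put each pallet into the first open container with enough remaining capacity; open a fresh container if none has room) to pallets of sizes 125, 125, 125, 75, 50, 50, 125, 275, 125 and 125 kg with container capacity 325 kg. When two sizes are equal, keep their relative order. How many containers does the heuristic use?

4

Sorted descending: 275, 125, 125, 125, 125, 125, 125, 75, 50, 50.
  275 → container 1 (new)  [load 275/325]
  125 → container 2 (new)  [load 125/325]
  125 → container 2  [load 250/325]
  125 → container 3 (new)  [load 125/325]
  125 → container 3  [load 250/325]
  125 → container 4 (new)  [load 125/325]
  125 → container 4  [load 250/325]
  75 → container 2  [load 325/325]
  50 → container 1  [load 325/325]
  50 → container 3  [load 300/325]
4 containers opened.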